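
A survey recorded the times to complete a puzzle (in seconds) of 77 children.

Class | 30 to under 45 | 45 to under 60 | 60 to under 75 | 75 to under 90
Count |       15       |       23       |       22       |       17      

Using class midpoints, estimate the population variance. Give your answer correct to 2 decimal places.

Midpoints: 37.5, 52.5, 67.5, 82.5
n = 77, Σfm = 4657.5, mean = 60.4870
Σfm² = 300431.25
Σf(m − x̄)² = Σfm² − (Σfm)²/n = 300431.25 − 4657.5²/77 = 18712.9870
Population variance = 18712.9870 / 77 = 243.0258

243.03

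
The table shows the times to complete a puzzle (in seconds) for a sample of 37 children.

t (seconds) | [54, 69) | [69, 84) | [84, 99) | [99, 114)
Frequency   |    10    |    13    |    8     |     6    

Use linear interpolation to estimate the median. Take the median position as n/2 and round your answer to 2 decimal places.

Cumulative frequencies: 10, 23, 31, 37
n = 37; position = n/2 = 18.5.
This falls in the class [69, 84): L = 69, F = 10, f = 13, h = 15.
Median ≈ 69 + ((18.5 − 10) / 13) × 15 = 78.8077

78.81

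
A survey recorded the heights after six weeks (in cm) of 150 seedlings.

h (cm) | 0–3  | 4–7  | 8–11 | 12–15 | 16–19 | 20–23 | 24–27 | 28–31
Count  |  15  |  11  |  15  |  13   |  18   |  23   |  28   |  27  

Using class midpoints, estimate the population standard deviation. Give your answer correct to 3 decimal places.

Midpoints: 1.5, 5.5, 9.5, 13.5, 17.5, 21.5, 25.5, 29.5
n = 150, Σfm = 2721, mean = 18.1400
Σfm² = 61937.5
Σf(m − x̄)² = Σfm² − (Σfm)²/n = 61937.5 − 2721²/150 = 12578.5600
Population variance = 12578.5600 / 150 = 83.8571
Standard deviation = √83.8571 = 9.1574

9.157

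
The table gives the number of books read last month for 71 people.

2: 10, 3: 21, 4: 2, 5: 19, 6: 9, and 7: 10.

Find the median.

Cumulative frequencies: 10, 31, 33, 52, 61, 71
n = 71, so the median is the value in position (n+1)/2 = 36.
Position 36 falls at value 5.

5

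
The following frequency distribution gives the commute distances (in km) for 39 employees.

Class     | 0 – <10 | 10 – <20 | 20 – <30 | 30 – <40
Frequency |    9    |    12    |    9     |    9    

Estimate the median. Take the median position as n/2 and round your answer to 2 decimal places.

18.75

Cumulative frequencies: 9, 21, 30, 39
n = 39; position = n/2 = 19.5.
This falls in the class 10 – <20: L = 10, F = 9, f = 12, h = 10.
Median ≈ 10 + ((19.5 − 9) / 12) × 10 = 18.7500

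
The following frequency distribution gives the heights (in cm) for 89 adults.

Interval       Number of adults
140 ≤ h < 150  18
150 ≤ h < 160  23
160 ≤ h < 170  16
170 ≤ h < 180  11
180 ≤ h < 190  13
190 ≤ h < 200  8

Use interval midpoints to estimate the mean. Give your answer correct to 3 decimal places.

165.225

Midpoints: 145, 155, 165, 175, 185, 195
Σfm = 18×145 + 23×155 + 16×165 + 11×175 + 13×185 + 8×195 = 14705
n = Σf = 89
Mean = 14705 / 89 = 165.2247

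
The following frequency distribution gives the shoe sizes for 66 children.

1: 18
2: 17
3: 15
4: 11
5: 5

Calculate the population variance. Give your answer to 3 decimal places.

1.583

Values: 1, 2, 3, 4, 5
n = 66, Σfx = 166, mean = 2.5152
Σfx² = 522
Σf(x − x̄)² = Σfx² − (Σfx)²/n = 522 − 166²/66 = 104.4848
Population variance = 104.4848 / 66 = 1.5831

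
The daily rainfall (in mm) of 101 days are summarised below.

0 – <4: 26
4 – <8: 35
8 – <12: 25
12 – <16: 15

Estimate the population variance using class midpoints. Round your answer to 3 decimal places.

Midpoints: 2, 6, 10, 14
n = 101, Σfm = 722, mean = 7.1485
Σfm² = 6804
Σf(m − x̄)² = Σfm² − (Σfm)²/n = 6804 − 722²/101 = 1642.7723
Population variance = 1642.7723 / 101 = 16.2651

16.265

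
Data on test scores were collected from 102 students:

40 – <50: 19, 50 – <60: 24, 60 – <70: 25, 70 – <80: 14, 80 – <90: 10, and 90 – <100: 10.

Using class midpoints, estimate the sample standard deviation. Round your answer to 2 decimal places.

15.54

Midpoints: 45, 55, 65, 75, 85, 95
n = 102, Σfm = 6650, mean = 65.1961
Σfm² = 457950
Σf(m − x̄)² = Σfm² − (Σfm)²/n = 457950 − 6650²/102 = 24396.0784
Sample variance = 24396.0784 / 101 = 241.5453
Standard deviation = √241.5453 = 15.5417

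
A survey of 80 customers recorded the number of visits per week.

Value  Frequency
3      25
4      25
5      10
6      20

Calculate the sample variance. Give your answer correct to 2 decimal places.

Values: 3, 4, 5, 6
n = 80, Σfx = 345, mean = 4.3125
Σfx² = 1595
Σf(x − x̄)² = Σfx² − (Σfx)²/n = 1595 − 345²/80 = 107.1875
Sample variance = 107.1875 / 79 = 1.3568

1.36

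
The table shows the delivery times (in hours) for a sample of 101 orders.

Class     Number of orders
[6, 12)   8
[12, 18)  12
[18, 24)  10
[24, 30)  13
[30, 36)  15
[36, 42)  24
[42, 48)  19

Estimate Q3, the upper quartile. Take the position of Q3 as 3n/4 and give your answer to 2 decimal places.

40.44

Cumulative frequencies: 8, 20, 30, 43, 58, 82, 101
n = 101; position = 3n/4 = 75.75.
This falls in the class [36, 42): L = 36, F = 58, f = 24, h = 6.
Upper quartile ≈ 36 + ((75.75 − 58) / 24) × 6 = 40.4375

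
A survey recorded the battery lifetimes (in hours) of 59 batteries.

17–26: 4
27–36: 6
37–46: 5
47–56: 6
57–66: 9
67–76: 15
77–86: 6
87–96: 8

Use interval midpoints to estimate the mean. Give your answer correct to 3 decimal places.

61.669

Midpoints: 21.5, 31.5, 41.5, 51.5, 61.5, 71.5, 81.5, 91.5
Σfm = 4×21.5 + 6×31.5 + 5×41.5 + 6×51.5 + 9×61.5 + 15×71.5 + 6×81.5 + 8×91.5 = 3638.5
n = Σf = 59
Mean = 3638.5 / 59 = 61.6695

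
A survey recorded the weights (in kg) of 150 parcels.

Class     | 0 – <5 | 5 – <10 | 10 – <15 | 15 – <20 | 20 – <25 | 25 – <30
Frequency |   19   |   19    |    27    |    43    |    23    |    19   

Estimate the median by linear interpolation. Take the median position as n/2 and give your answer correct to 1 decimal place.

Cumulative frequencies: 19, 38, 65, 108, 131, 150
n = 150; position = n/2 = 75.
This falls in the class 15 – <20: L = 15, F = 65, f = 43, h = 5.
Median ≈ 15 + ((75 − 65) / 43) × 5 = 16.1628

16.2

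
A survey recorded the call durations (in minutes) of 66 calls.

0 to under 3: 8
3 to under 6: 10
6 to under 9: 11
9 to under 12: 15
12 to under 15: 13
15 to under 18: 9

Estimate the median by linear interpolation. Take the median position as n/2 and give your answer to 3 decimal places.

Cumulative frequencies: 8, 18, 29, 44, 57, 66
n = 66; position = n/2 = 33.
This falls in the class 9 to under 12: L = 9, F = 29, f = 15, h = 3.
Median ≈ 9 + ((33 − 29) / 15) × 3 = 9.8000

9.800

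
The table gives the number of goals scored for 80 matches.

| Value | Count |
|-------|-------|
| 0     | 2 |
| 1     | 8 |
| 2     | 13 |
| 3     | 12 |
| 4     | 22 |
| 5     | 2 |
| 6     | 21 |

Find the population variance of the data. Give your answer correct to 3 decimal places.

Values: 0, 1, 2, 3, 4, 5, 6
n = 80, Σfx = 294, mean = 3.6750
Σfx² = 1326
Σf(x − x̄)² = Σfx² − (Σfx)²/n = 1326 − 294²/80 = 245.5500
Population variance = 245.5500 / 80 = 3.0694

3.069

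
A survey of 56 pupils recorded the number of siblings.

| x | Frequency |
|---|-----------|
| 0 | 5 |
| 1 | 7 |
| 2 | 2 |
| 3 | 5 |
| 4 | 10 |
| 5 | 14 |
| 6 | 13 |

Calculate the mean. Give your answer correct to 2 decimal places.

3.82

Values: 0, 1, 2, 3, 4, 5, 6
Σfx = 5×0 + 7×1 + 2×2 + 5×3 + 10×4 + 14×5 + 13×6 = 214
n = Σf = 56
Mean = 214 / 56 = 3.8214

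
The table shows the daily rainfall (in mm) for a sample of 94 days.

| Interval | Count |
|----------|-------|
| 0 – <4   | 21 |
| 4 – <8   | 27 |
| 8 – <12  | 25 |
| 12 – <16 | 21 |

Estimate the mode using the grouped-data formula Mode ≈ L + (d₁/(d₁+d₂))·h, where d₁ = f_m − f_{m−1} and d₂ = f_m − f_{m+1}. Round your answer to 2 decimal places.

Modal class: 4 – <8 (highest frequency 27).
d₁ = 27 − 21 = 6, d₂ = 27 − 25 = 2
Mode ≈ 4 + (6/(6+2)) × 4 = 4 + 3.0000 = 7.0000

7.00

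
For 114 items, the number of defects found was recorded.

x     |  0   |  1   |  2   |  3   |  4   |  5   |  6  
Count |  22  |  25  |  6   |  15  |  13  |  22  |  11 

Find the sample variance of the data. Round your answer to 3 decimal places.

Values: 0, 1, 2, 3, 4, 5, 6
n = 114, Σfx = 310, mean = 2.7193
Σfx² = 1338
Σf(x − x̄)² = Σfx² − (Σfx)²/n = 1338 − 310²/114 = 495.0175
Sample variance = 495.0175 / 113 = 4.3807

4.381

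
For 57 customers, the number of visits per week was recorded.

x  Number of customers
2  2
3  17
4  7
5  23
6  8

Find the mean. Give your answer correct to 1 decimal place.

4.3

Values: 2, 3, 4, 5, 6
Σfx = 2×2 + 17×3 + 7×4 + 23×5 + 8×6 = 246
n = Σf = 57
Mean = 246 / 57 = 4.3158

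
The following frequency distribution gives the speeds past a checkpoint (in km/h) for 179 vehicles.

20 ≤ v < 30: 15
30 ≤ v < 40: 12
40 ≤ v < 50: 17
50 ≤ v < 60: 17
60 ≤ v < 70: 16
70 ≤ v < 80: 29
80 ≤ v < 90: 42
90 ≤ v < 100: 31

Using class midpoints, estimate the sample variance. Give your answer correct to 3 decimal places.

499.749

Midpoints: 25, 35, 45, 55, 65, 75, 85, 95
n = 179, Σfm = 12225, mean = 68.2961
Σfm² = 923875
Σf(m − x̄)² = Σfm² − (Σfm)²/n = 923875 − 12225²/179 = 88955.3073
Sample variance = 88955.3073 / 178 = 499.7489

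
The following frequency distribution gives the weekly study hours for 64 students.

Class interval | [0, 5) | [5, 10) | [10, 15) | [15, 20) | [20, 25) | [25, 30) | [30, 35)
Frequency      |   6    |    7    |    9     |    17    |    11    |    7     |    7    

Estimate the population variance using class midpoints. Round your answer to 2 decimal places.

75.24

Midpoints: 2.5, 7.5, 12.5, 17.5, 22.5, 27.5, 32.5
n = 64, Σfm = 1145, mean = 17.8906
Σfm² = 25300
Σf(m − x̄)² = Σfm² − (Σfm)²/n = 25300 − 1145²/64 = 4815.2344
Population variance = 4815.2344 / 64 = 75.2380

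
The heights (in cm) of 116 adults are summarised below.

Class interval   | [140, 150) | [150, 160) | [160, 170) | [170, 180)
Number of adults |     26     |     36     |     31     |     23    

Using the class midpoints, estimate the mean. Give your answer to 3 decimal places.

159.397

Midpoints: 145, 155, 165, 175
Σfm = 26×145 + 36×155 + 31×165 + 23×175 = 18490
n = Σf = 116
Mean = 18490 / 116 = 159.3966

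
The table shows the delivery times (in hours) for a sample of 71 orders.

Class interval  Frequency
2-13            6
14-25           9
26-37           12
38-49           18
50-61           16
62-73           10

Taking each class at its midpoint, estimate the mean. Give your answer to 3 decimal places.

41.472

Midpoints: 7.5, 19.5, 31.5, 43.5, 55.5, 67.5
Σfm = 6×7.5 + 9×19.5 + 12×31.5 + 18×43.5 + 16×55.5 + 10×67.5 = 2944.5
n = Σf = 71
Mean = 2944.5 / 71 = 41.4718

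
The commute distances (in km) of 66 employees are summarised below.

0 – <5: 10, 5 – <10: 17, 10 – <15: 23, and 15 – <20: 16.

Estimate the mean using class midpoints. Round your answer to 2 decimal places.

10.91

Midpoints: 2.5, 7.5, 12.5, 17.5
Σfm = 10×2.5 + 17×7.5 + 23×12.5 + 16×17.5 = 720
n = Σf = 66
Mean = 720 / 66 = 10.9091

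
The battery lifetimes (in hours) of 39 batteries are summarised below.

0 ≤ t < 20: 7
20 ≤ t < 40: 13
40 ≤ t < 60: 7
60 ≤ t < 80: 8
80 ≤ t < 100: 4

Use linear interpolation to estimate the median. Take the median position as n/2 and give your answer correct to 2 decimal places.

Cumulative frequencies: 7, 20, 27, 35, 39
n = 39; position = n/2 = 19.5.
This falls in the class 20 ≤ t < 40: L = 20, F = 7, f = 13, h = 20.
Median ≈ 20 + ((19.5 − 7) / 13) × 20 = 39.2308

39.23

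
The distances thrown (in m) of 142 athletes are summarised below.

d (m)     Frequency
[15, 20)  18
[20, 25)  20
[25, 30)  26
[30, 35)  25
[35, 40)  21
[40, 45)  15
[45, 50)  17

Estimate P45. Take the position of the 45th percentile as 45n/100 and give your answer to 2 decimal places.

29.98

Cumulative frequencies: 18, 38, 64, 89, 110, 125, 142
n = 142; position = 45n/100 = 63.9.
This falls in the class [25, 30): L = 25, F = 38, f = 26, h = 5.
45th percentile ≈ 25 + ((63.9 − 38) / 26) × 5 = 29.9808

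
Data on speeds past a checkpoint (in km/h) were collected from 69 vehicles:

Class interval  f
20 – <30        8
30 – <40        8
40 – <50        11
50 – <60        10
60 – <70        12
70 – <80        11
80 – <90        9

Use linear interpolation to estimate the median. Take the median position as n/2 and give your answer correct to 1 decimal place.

57.5

Cumulative frequencies: 8, 16, 27, 37, 49, 60, 69
n = 69; position = n/2 = 34.5.
This falls in the class 50 – <60: L = 50, F = 27, f = 10, h = 10.
Median ≈ 50 + ((34.5 − 27) / 10) × 10 = 57.5000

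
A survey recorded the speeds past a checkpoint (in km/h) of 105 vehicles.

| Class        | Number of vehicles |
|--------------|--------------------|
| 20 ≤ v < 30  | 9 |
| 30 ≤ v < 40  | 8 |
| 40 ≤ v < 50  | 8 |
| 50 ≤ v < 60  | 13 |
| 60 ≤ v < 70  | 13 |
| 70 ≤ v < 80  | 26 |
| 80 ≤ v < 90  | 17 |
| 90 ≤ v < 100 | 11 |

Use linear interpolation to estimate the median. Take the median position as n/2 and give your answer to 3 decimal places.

Cumulative frequencies: 9, 17, 25, 38, 51, 77, 94, 105
n = 105; position = n/2 = 52.5.
This falls in the class 70 ≤ v < 80: L = 70, F = 51, f = 26, h = 10.
Median ≈ 70 + ((52.5 − 51) / 26) × 10 = 70.5769

70.577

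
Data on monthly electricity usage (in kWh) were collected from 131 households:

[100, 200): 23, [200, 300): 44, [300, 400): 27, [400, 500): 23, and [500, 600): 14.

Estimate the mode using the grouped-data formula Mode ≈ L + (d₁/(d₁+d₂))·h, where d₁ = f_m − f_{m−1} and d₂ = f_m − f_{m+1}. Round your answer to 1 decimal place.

Modal class: [200, 300) (highest frequency 44).
d₁ = 44 − 23 = 21, d₂ = 44 − 27 = 17
Mode ≈ 200 + (21/(21+17)) × 100 = 200 + 55.2632 = 255.2632

255.3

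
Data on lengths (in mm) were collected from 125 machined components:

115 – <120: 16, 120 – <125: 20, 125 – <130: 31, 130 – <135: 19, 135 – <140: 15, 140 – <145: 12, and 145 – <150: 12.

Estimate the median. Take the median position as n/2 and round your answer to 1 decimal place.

Cumulative frequencies: 16, 36, 67, 86, 101, 113, 125
n = 125; position = n/2 = 62.5.
This falls in the class 125 – <130: L = 125, F = 36, f = 31, h = 5.
Median ≈ 125 + ((62.5 − 36) / 31) × 5 = 129.2742

129.3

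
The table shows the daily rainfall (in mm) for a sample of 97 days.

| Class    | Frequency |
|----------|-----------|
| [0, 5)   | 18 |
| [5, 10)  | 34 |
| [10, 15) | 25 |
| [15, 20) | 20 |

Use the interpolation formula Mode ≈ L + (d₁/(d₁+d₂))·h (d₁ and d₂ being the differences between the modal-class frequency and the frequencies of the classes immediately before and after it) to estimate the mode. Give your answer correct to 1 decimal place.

Modal class: [5, 10) (highest frequency 34).
d₁ = 34 − 18 = 16, d₂ = 34 − 25 = 9
Mode ≈ 5 + (16/(16+9)) × 5 = 5 + 3.2000 = 8.2000

8.2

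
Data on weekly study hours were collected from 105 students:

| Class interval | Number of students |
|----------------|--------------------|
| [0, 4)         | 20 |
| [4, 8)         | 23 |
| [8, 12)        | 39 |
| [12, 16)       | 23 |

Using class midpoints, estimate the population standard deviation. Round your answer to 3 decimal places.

4.108

Midpoints: 2, 6, 10, 14
n = 105, Σfm = 890, mean = 8.4762
Σfm² = 9316
Σf(m − x̄)² = Σfm² − (Σfm)²/n = 9316 − 890²/105 = 1772.1905
Population variance = 1772.1905 / 105 = 16.8780
Standard deviation = √16.8780 = 4.1083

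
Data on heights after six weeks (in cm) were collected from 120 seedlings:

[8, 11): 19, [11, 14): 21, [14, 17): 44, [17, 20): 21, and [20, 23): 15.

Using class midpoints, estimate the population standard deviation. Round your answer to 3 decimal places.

Midpoints: 9.5, 12.5, 15.5, 18.5, 21.5
n = 120, Σfm = 1836, mean = 15.3000
Σfm² = 29688
Σf(m − x̄)² = Σfm² − (Σfm)²/n = 29688 − 1836²/120 = 1597.2000
Population variance = 1597.2000 / 120 = 13.3100
Standard deviation = √13.3100 = 3.6483

3.648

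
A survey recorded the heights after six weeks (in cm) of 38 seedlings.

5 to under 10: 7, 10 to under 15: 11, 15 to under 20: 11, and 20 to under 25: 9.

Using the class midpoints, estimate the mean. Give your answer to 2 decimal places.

15.39

Midpoints: 7.5, 12.5, 17.5, 22.5
Σfm = 7×7.5 + 11×12.5 + 11×17.5 + 9×22.5 = 585
n = Σf = 38
Mean = 585 / 38 = 15.3947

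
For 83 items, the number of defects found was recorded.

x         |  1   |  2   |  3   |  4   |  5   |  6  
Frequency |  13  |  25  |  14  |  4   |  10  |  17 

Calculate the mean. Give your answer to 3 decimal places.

3.289

Values: 1, 2, 3, 4, 5, 6
Σfx = 13×1 + 25×2 + 14×3 + 4×4 + 10×5 + 17×6 = 273
n = Σf = 83
Mean = 273 / 83 = 3.2892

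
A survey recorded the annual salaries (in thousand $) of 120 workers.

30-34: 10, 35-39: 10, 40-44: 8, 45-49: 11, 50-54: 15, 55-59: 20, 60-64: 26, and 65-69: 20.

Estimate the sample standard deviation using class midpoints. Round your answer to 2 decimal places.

11.10

Midpoints: 32, 37, 42, 47, 52, 57, 62, 67
n = 120, Σfm = 6415, mean = 53.4583
Σfm² = 357605
Σf(m − x̄)² = Σfm² − (Σfm)²/n = 357605 − 6415²/120 = 14669.7917
Sample variance = 14669.7917 / 119 = 123.2756
Standard deviation = √123.2756 = 11.1030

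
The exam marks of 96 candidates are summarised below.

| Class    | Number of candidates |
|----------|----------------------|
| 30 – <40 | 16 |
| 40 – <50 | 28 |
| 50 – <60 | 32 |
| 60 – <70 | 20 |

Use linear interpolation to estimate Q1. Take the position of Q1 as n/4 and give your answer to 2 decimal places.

42.86

Cumulative frequencies: 16, 44, 76, 96
n = 96; position = n/4 = 24.
This falls in the class 40 – <50: L = 40, F = 16, f = 28, h = 10.
Lower quartile ≈ 40 + ((24 − 16) / 28) × 10 = 42.8571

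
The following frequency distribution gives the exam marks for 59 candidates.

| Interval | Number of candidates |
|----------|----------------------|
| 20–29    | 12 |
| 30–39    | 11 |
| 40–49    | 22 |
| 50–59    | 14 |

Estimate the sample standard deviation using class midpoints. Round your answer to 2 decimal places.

Midpoints: 24.5, 34.5, 44.5, 54.5
n = 59, Σfm = 2415.5, mean = 40.9407
Σfm² = 105444.75
Σf(m − x̄)² = Σfm² − (Σfm)²/n = 105444.75 − 2415.5²/59 = 6552.5424
Sample variance = 6552.5424 / 58 = 112.9749
Standard deviation = √112.9749 = 10.6290

10.63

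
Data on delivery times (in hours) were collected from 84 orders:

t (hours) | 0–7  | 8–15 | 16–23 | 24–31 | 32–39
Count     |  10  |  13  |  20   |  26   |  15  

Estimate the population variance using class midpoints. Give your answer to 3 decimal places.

101.107

Midpoints: 3.5, 11.5, 19.5, 27.5, 35.5
n = 84, Σfm = 1822, mean = 21.6905
Σfm² = 48013
Σf(m − x̄)² = Σfm² − (Σfm)²/n = 48013 − 1822²/84 = 8492.9524
Population variance = 8492.9524 / 84 = 101.1066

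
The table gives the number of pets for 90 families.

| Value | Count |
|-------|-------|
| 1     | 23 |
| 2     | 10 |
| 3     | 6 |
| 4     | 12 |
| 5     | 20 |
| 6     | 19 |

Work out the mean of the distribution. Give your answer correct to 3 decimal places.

Values: 1, 2, 3, 4, 5, 6
Σfx = 23×1 + 10×2 + 6×3 + 12×4 + 20×5 + 19×6 = 323
n = Σf = 90
Mean = 323 / 90 = 3.5889

3.589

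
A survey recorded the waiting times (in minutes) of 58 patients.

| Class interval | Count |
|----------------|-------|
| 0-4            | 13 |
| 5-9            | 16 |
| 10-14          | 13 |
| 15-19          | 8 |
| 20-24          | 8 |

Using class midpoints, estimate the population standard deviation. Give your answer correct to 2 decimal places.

6.64

Midpoints: 2, 7, 12, 17, 22
n = 58, Σfm = 606, mean = 10.4483
Σfm² = 8892
Σf(m − x̄)² = Σfm² − (Σfm)²/n = 8892 − 606²/58 = 2560.3448
Population variance = 2560.3448 / 58 = 44.1439
Standard deviation = √44.1439 = 6.6441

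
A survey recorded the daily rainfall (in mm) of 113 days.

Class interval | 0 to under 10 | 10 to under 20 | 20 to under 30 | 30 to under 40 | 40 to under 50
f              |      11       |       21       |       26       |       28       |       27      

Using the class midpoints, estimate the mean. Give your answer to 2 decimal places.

28.45

Midpoints: 5, 15, 25, 35, 45
Σfm = 11×5 + 21×15 + 26×25 + 28×35 + 27×45 = 3215
n = Σf = 113
Mean = 3215 / 113 = 28.4513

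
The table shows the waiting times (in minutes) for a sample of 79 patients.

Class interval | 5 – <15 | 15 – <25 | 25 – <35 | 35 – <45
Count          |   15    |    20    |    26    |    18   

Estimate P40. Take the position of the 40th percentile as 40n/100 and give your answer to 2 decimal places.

Cumulative frequencies: 15, 35, 61, 79
n = 79; position = 40n/100 = 31.6.
This falls in the class 15 – <25: L = 15, F = 15, f = 20, h = 10.
40th percentile ≈ 15 + ((31.6 − 15) / 20) × 10 = 23.3000

23.30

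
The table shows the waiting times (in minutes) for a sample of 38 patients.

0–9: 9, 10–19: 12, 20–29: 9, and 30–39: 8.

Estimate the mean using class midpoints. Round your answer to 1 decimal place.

18.7

Midpoints: 4.5, 14.5, 24.5, 34.5
Σfm = 9×4.5 + 12×14.5 + 9×24.5 + 8×34.5 = 711
n = Σf = 38
Mean = 711 / 38 = 18.7105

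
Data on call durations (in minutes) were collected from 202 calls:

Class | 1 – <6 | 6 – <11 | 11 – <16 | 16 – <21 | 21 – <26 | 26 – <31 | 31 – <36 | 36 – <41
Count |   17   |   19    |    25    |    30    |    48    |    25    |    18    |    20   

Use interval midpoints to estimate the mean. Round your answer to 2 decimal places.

Midpoints: 3.5, 8.5, 13.5, 18.5, 23.5, 28.5, 33.5, 38.5
Σfm = 17×3.5 + 19×8.5 + 25×13.5 + 30×18.5 + 48×23.5 + 25×28.5 + 18×33.5 + 20×38.5 = 4327
n = Σf = 202
Mean = 4327 / 202 = 21.4208

21.42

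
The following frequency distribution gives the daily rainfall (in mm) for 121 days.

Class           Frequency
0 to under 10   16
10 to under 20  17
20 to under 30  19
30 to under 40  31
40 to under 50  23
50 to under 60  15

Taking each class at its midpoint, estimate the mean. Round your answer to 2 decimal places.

31.03

Midpoints: 5, 15, 25, 35, 45, 55
Σfm = 16×5 + 17×15 + 19×25 + 31×35 + 23×45 + 15×55 = 3755
n = Σf = 121
Mean = 3755 / 121 = 31.0331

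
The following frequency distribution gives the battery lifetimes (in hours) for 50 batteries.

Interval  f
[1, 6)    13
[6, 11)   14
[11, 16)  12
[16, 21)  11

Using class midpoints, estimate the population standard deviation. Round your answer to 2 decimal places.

5.49

Midpoints: 3.5, 8.5, 13.5, 18.5
n = 50, Σfm = 530, mean = 10.6000
Σfm² = 7122.5
Σf(m − x̄)² = Σfm² − (Σfm)²/n = 7122.5 − 530²/50 = 1504.5000
Population variance = 1504.5000 / 50 = 30.0900
Standard deviation = √30.0900 = 5.4854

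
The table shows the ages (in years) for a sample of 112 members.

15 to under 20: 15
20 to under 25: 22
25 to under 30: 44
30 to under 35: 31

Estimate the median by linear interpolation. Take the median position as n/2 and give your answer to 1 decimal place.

27.2

Cumulative frequencies: 15, 37, 81, 112
n = 112; position = n/2 = 56.
This falls in the class 25 to under 30: L = 25, F = 37, f = 44, h = 5.
Median ≈ 25 + ((56 − 37) / 44) × 5 = 27.1591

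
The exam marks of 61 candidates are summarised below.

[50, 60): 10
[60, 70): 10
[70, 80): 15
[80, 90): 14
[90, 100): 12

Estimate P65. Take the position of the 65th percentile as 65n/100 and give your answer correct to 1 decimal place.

Cumulative frequencies: 10, 20, 35, 49, 61
n = 61; position = 65n/100 = 39.65.
This falls in the class [80, 90): L = 80, F = 35, f = 14, h = 10.
65th percentile ≈ 80 + ((39.65 − 35) / 14) × 10 = 83.3214

83.3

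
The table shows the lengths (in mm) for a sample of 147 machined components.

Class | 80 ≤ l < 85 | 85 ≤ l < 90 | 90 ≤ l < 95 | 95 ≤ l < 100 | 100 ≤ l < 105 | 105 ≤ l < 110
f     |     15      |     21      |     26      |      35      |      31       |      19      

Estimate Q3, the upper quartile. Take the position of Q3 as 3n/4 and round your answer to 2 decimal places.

102.14

Cumulative frequencies: 15, 36, 62, 97, 128, 147
n = 147; position = 3n/4 = 110.25.
This falls in the class 100 ≤ l < 105: L = 100, F = 97, f = 31, h = 5.
Upper quartile ≈ 100 + ((110.25 − 97) / 31) × 5 = 102.1371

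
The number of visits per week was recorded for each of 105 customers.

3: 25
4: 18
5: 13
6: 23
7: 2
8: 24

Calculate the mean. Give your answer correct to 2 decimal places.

Values: 3, 4, 5, 6, 7, 8
Σfx = 25×3 + 18×4 + 13×5 + 23×6 + 2×7 + 24×8 = 556
n = Σf = 105
Mean = 556 / 105 = 5.2952

5.30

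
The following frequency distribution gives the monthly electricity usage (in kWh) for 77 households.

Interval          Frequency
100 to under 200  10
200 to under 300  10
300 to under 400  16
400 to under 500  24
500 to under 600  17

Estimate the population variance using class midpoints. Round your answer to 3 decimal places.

17119.244

Midpoints: 150, 250, 350, 450, 550
n = 77, Σfm = 29750, mean = 386.3636
Σfm² = 12812500
Σf(m − x̄)² = Σfm² − (Σfm)²/n = 12812500 − 29750²/77 = 1318181.8182
Population variance = 1318181.8182 / 77 = 17119.2444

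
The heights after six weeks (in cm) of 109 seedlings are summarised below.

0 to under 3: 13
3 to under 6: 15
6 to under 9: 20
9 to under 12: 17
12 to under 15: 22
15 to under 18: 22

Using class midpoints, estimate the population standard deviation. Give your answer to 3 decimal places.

4.995

Midpoints: 1.5, 4.5, 7.5, 10.5, 13.5, 16.5
n = 109, Σfm = 1075.5, mean = 9.8670
Σfm² = 13331.25
Σf(m − x̄)² = Σfm² − (Σfm)²/n = 13331.25 − 1075.5²/109 = 2719.3211
Population variance = 2719.3211 / 109 = 24.9479
Standard deviation = √24.9479 = 4.9948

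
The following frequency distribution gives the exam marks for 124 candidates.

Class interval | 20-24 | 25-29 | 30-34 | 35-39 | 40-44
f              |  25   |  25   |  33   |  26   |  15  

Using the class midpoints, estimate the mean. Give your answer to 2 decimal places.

Midpoints: 22, 27, 32, 37, 42
Σfm = 25×22 + 25×27 + 33×32 + 26×37 + 15×42 = 3873
n = Σf = 124
Mean = 3873 / 124 = 31.2339

31.23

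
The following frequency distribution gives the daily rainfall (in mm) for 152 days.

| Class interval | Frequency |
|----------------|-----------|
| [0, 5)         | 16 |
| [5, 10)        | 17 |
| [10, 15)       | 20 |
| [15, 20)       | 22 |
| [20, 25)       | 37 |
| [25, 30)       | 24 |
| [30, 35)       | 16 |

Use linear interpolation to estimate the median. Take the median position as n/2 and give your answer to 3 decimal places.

20.135

Cumulative frequencies: 16, 33, 53, 75, 112, 136, 152
n = 152; position = n/2 = 76.
This falls in the class [20, 25): L = 20, F = 75, f = 37, h = 5.
Median ≈ 20 + ((76 − 75) / 37) × 5 = 20.1351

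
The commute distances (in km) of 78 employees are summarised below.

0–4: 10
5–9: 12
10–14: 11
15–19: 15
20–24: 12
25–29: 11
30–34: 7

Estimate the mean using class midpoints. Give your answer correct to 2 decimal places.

Midpoints: 2, 7, 12, 17, 22, 27, 32
Σfm = 10×2 + 12×7 + 11×12 + 15×17 + 12×22 + 11×27 + 7×32 = 1276
n = Σf = 78
Mean = 1276 / 78 = 16.3590

16.36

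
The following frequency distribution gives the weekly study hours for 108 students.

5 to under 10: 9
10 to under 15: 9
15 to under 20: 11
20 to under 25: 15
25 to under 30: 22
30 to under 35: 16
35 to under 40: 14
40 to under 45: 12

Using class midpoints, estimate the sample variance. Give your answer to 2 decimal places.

107.55

Midpoints: 7.5, 12.5, 17.5, 22.5, 27.5, 32.5, 37.5, 42.5
n = 108, Σfm = 2870, mean = 26.5741
Σfm² = 87775
Σf(m − x̄)² = Σfm² − (Σfm)²/n = 87775 − 2870²/108 = 11507.4074
Sample variance = 11507.4074 / 107 = 107.5459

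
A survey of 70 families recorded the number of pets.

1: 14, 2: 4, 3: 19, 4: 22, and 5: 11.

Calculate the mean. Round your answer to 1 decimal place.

3.2

Values: 1, 2, 3, 4, 5
Σfx = 14×1 + 4×2 + 19×3 + 22×4 + 11×5 = 222
n = Σf = 70
Mean = 222 / 70 = 3.1714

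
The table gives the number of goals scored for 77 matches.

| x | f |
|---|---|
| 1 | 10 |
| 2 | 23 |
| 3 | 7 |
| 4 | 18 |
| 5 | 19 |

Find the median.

Cumulative frequencies: 10, 33, 40, 58, 77
n = 77, so the median is the value in position (n+1)/2 = 39.
Position 39 falls at value 3.

3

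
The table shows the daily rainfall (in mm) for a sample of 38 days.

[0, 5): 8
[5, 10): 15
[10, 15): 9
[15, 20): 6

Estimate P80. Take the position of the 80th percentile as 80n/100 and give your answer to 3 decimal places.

14.111

Cumulative frequencies: 8, 23, 32, 38
n = 38; position = 80n/100 = 30.4.
This falls in the class [10, 15): L = 10, F = 23, f = 9, h = 5.
80th percentile ≈ 10 + ((30.4 − 23) / 9) × 5 = 14.1111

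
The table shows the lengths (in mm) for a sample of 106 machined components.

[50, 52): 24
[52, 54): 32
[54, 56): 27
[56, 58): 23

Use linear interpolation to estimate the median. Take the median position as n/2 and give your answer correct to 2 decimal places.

Cumulative frequencies: 24, 56, 83, 106
n = 106; position = n/2 = 53.
This falls in the class [52, 54): L = 52, F = 24, f = 32, h = 2.
Median ≈ 52 + ((53 − 24) / 32) × 2 = 53.8125

53.81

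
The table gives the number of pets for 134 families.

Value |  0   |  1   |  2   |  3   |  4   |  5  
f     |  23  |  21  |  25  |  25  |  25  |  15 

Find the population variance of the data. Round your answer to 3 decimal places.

2.627

Values: 0, 1, 2, 3, 4, 5
n = 134, Σfx = 321, mean = 2.3955
Σfx² = 1121
Σf(x − x̄)² = Σfx² − (Σfx)²/n = 1121 − 321²/134 = 352.0373
Population variance = 352.0373 / 134 = 2.6271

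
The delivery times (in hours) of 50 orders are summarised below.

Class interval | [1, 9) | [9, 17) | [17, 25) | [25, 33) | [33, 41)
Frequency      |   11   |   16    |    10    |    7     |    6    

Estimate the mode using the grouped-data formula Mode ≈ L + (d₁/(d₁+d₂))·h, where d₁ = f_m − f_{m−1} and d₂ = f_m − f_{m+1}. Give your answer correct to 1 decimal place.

Modal class: [9, 17) (highest frequency 16).
d₁ = 16 − 11 = 5, d₂ = 16 − 10 = 6
Mode ≈ 9 + (5/(5+6)) × 8 = 9 + 3.6364 = 12.6364

12.6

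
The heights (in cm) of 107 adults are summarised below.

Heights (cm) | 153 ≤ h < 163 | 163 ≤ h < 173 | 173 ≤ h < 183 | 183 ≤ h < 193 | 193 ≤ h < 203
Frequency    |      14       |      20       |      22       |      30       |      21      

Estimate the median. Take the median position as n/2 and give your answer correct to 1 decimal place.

Cumulative frequencies: 14, 34, 56, 86, 107
n = 107; position = n/2 = 53.5.
This falls in the class 173 ≤ h < 183: L = 173, F = 34, f = 22, h = 10.
Median ≈ 173 + ((53.5 − 34) / 22) × 10 = 181.8636

181.9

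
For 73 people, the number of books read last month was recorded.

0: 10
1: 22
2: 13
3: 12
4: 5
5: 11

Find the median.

2

Cumulative frequencies: 10, 32, 45, 57, 62, 73
n = 73, so the median is the value in position (n+1)/2 = 37.
Position 37 falls at value 2.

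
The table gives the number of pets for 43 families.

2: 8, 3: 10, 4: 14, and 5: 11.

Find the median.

Cumulative frequencies: 8, 18, 32, 43
n = 43, so the median is the value in position (n+1)/2 = 22.
Position 22 falls at value 4.

4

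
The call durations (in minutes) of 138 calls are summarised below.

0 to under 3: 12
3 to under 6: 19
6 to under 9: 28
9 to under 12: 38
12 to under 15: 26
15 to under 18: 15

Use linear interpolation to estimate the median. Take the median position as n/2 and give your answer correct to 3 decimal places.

Cumulative frequencies: 12, 31, 59, 97, 123, 138
n = 138; position = n/2 = 69.
This falls in the class 9 to under 12: L = 9, F = 59, f = 38, h = 3.
Median ≈ 9 + ((69 − 59) / 38) × 3 = 9.7895

9.789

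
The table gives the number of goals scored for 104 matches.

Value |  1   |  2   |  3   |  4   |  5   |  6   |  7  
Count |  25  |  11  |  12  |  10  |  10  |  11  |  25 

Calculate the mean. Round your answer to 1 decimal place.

4.0

Values: 1, 2, 3, 4, 5, 6, 7
Σfx = 25×1 + 11×2 + 12×3 + 10×4 + 10×5 + 11×6 + 25×7 = 414
n = Σf = 104
Mean = 414 / 104 = 3.9808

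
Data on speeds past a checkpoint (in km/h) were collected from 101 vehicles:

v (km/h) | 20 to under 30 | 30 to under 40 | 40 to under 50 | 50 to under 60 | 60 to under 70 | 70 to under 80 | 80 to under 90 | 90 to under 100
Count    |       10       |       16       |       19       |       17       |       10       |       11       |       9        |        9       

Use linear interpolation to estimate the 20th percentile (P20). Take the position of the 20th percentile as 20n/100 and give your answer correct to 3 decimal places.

Cumulative frequencies: 10, 26, 45, 62, 72, 83, 92, 101
n = 101; position = 20n/100 = 20.2.
This falls in the class 30 to under 40: L = 30, F = 10, f = 16, h = 10.
20th percentile ≈ 30 + ((20.2 − 10) / 16) × 10 = 36.3750

36.375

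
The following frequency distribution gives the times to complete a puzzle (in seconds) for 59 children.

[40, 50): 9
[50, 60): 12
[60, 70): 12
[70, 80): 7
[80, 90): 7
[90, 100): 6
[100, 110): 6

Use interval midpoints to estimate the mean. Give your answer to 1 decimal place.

70.6

Midpoints: 45, 55, 65, 75, 85, 95, 105
Σfm = 9×45 + 12×55 + 12×65 + 7×75 + 7×85 + 6×95 + 6×105 = 4165
n = Σf = 59
Mean = 4165 / 59 = 70.5932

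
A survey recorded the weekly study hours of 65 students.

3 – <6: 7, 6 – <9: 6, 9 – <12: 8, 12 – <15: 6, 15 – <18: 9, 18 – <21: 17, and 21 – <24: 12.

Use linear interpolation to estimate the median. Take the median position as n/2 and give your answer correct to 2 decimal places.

16.83

Cumulative frequencies: 7, 13, 21, 27, 36, 53, 65
n = 65; position = n/2 = 32.5.
This falls in the class 15 – <18: L = 15, F = 27, f = 9, h = 3.
Median ≈ 15 + ((32.5 − 27) / 9) × 3 = 16.8333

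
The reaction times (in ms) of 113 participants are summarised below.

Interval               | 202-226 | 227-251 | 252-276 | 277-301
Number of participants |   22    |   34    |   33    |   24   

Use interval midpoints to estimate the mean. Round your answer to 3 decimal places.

Midpoints: 214, 239, 264, 289
Σfm = 22×214 + 34×239 + 33×264 + 24×289 = 28482
n = Σf = 113
Mean = 28482 / 113 = 252.0531

252.053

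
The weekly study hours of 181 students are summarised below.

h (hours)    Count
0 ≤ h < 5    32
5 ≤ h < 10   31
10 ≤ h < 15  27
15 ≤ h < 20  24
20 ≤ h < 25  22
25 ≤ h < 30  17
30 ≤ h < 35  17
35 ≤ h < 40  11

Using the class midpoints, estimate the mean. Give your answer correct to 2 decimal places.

Midpoints: 2.5, 7.5, 12.5, 17.5, 22.5, 27.5, 32.5, 37.5
Σfm = 32×2.5 + 31×7.5 + 27×12.5 + 24×17.5 + 22×22.5 + 17×27.5 + 17×32.5 + 11×37.5 = 2997.5
n = Σf = 181
Mean = 2997.5 / 181 = 16.5608

16.56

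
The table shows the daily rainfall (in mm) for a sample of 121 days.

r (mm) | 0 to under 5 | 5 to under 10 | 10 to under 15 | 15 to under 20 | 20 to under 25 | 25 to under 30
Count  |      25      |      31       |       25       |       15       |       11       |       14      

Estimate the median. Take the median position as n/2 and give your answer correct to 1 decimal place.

Cumulative frequencies: 25, 56, 81, 96, 107, 121
n = 121; position = n/2 = 60.5.
This falls in the class 10 to under 15: L = 10, F = 56, f = 25, h = 5.
Median ≈ 10 + ((60.5 − 56) / 25) × 5 = 10.9000

10.9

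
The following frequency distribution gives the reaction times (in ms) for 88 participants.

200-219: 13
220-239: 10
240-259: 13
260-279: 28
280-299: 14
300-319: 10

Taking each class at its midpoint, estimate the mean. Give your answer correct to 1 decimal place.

260.9

Midpoints: 209.5, 229.5, 249.5, 269.5, 289.5, 309.5
Σfm = 13×209.5 + 10×229.5 + 13×249.5 + 28×269.5 + 14×289.5 + 10×309.5 = 22956
n = Σf = 88
Mean = 22956 / 88 = 260.8636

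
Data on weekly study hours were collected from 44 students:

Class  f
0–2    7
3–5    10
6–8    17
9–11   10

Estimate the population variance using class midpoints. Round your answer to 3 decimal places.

8.907

Midpoints: 1, 4, 7, 10
n = 44, Σfm = 266, mean = 6.0455
Σfm² = 2000
Σf(m − x̄)² = Σfm² − (Σfm)²/n = 2000 − 266²/44 = 391.9091
Population variance = 391.9091 / 44 = 8.9070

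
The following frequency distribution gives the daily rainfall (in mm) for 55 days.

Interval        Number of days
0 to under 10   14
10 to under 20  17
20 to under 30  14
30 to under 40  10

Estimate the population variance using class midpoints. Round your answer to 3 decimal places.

110.413

Midpoints: 5, 15, 25, 35
n = 55, Σfm = 1025, mean = 18.6364
Σfm² = 25175
Σf(m − x̄)² = Σfm² − (Σfm)²/n = 25175 − 1025²/55 = 6072.7273
Population variance = 6072.7273 / 55 = 110.4132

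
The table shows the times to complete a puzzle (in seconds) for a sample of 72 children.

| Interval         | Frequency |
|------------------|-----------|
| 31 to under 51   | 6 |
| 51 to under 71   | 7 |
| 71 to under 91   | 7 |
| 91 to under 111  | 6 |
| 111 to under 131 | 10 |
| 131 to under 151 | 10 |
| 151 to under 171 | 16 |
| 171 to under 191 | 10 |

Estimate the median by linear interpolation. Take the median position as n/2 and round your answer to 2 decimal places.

Cumulative frequencies: 6, 13, 20, 26, 36, 46, 62, 72
n = 72; position = n/2 = 36.
This falls in the class 111 to under 131: L = 111, F = 26, f = 10, h = 20.
Median ≈ 111 + ((36 − 26) / 10) × 20 = 131.0000

131.00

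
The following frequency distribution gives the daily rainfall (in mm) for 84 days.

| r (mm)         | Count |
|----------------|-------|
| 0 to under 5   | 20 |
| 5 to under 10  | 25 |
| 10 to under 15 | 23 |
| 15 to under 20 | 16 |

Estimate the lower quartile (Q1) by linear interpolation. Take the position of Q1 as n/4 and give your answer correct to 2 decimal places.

5.20

Cumulative frequencies: 20, 45, 68, 84
n = 84; position = n/4 = 21.
This falls in the class 5 to under 10: L = 5, F = 20, f = 25, h = 5.
Lower quartile ≈ 5 + ((21 − 20) / 25) × 5 = 5.2000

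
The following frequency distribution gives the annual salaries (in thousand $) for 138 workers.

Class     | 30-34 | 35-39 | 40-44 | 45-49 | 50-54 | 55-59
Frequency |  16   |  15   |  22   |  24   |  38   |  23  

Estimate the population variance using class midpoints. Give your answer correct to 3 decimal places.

64.157

Midpoints: 32, 37, 42, 47, 52, 57
n = 138, Σfm = 6406, mean = 46.4203
Σfm² = 306222
Σf(m − x̄)² = Σfm² − (Σfm)²/n = 306222 − 6406²/138 = 8853.6232
Population variance = 8853.6232 / 138 = 64.1567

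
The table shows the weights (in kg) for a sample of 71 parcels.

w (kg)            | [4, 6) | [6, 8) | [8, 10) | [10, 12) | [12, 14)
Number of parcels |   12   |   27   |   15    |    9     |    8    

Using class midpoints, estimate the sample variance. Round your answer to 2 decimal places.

6.08

Midpoints: 5, 7, 9, 11, 13
n = 71, Σfm = 587, mean = 8.2676
Σfm² = 5279
Σf(m − x̄)² = Σfm² − (Σfm)²/n = 5279 − 587²/71 = 425.9155
Sample variance = 425.9155 / 70 = 6.0845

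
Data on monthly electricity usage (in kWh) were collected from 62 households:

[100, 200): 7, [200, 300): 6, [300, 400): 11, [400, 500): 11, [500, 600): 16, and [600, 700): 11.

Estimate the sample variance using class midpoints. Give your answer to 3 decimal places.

Midpoints: 150, 250, 350, 450, 550, 650
n = 62, Σfm = 27300, mean = 440.3226
Σfm² = 13595000
Σf(m − x̄)² = Σfm² − (Σfm)²/n = 13595000 − 27300²/62 = 1574193.5484
Sample variance = 1574193.5484 / 61 = 25806.4516

25806.452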